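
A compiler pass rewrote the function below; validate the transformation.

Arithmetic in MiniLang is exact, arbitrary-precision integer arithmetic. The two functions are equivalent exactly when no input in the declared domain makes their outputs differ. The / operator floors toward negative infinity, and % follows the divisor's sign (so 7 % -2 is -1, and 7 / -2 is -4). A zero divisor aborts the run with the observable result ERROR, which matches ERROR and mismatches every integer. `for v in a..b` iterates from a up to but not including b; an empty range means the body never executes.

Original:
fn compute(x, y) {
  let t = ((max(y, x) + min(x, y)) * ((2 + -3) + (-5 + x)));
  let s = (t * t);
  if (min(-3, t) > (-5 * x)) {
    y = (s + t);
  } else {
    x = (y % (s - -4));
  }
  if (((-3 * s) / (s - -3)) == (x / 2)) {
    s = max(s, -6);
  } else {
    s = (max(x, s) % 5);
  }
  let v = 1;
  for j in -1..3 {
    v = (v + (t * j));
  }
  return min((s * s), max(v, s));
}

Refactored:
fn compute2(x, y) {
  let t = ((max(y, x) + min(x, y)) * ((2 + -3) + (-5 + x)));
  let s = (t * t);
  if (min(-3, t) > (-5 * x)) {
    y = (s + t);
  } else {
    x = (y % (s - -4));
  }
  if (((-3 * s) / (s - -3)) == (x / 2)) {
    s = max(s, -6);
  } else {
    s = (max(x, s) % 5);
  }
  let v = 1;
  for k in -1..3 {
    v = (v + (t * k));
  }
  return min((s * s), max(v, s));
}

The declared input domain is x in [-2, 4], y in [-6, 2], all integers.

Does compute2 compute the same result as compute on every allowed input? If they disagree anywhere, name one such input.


Behavior is preserved: although local variable names differ, the outputs never diverge.
As a probe, take x=0, y=-4: compute runs t = 24; s = 576; (min(-3, t) > (-5 * x)) -> false; x = 576; (((-3 * s) / (s - -3)) == (x / 2)) -> false; s = 1; v = 1; [j=-1]; v = -23; [j=0]; v = -23; [j=1]; v = 1; [j=2]; v = 49; return 1; compute2 runs t = 24; s = 576; (min(-3, t) > (-5 * x)) -> false; x = 576; (((-3 * s) / (s - -3)) == (x / 2)) -> false; s = 1; v = 1; [k=-1]; v = -23; [k=0]; v = -23; [k=1]; v = 1; [k=2]; v = 49; return 1; both end at 1.
Across all 63 domain points the two functions coincide.
verdict: equivalent


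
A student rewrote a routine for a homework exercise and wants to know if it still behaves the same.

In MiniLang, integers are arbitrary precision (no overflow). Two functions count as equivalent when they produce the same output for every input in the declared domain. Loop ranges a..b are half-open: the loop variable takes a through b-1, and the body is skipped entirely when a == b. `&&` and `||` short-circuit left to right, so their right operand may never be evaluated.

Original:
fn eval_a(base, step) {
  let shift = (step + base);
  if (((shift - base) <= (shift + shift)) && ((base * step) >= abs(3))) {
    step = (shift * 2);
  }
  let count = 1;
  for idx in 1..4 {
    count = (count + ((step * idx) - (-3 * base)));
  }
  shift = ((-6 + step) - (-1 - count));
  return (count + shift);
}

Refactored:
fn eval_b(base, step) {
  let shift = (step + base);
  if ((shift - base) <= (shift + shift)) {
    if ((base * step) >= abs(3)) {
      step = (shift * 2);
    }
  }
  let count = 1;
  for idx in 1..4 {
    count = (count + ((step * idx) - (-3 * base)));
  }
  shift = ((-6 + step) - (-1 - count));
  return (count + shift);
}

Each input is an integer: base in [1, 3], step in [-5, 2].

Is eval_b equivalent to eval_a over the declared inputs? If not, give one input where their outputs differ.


Differences: boolean connective usage differs, statement counts differ, branching structure differs — yet all 24 inputs agree.
verdict: equivalent


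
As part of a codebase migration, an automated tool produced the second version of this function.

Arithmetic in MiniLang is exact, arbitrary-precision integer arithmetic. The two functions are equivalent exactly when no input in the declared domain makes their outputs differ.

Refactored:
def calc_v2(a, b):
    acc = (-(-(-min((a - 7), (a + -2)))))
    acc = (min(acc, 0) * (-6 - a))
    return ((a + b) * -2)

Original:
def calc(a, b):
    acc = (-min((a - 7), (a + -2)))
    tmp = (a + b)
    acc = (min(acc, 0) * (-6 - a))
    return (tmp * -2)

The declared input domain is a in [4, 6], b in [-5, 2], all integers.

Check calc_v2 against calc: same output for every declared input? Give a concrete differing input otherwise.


Equivalent — the differences include statement counts differ, and local variable names differ, yet no declared input distinguishes the two.
As a probe, take a=4, b=-2: calc runs acc = 3; tmp = 2; acc = 0; return -4; calc_v2 runs acc = 3; acc = 0; return -4; both end at -4.
Every one of the 24 inputs gives matching results.
verdict: equivalent


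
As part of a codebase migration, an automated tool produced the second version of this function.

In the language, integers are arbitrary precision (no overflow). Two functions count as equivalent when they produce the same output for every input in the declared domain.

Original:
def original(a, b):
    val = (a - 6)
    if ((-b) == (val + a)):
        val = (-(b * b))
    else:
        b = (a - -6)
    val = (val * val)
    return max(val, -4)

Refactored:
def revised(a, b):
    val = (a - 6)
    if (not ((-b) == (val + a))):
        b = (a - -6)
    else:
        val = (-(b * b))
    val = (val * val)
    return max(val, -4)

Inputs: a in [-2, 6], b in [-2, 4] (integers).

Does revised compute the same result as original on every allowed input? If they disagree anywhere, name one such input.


Side by side, the visible changes include: boolean connective usage differs.
One worked example (a=2, b=-1) — original: val := -4 | ((-b) == (val + a)): false | b := 8 | val := 16 | result 16; revised: val := -4 | (not ((-b) == (val + a))): true | b := 8 | val := 16 | result 16; agreement on 16.
Every one of the 63 inputs gives matching results.
verdict: equivalent


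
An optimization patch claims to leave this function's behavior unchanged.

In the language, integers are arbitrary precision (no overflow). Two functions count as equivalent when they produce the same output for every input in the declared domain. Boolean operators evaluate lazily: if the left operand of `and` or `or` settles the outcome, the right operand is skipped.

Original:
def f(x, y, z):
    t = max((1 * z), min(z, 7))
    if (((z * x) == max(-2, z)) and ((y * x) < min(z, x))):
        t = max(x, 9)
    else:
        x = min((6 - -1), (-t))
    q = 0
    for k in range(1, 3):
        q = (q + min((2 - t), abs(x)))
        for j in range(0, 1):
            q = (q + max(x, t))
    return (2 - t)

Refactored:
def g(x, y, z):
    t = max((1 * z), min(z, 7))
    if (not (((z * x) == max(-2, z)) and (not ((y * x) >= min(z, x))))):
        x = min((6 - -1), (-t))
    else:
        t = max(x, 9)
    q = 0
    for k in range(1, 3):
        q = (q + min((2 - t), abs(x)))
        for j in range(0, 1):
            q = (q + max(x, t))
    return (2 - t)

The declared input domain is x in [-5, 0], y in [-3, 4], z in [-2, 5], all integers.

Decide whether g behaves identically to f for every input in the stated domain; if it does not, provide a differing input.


Comparing the listings, the differences include: comparison usage differs, plus boolean connective usage differs.
Spot check at x=-1, y=2, z=-2 — f: t=-2, then (((z * x) == max(-2, z)) and ((y * x) < min(z, x))) is false, then x=2, then q=0, then (k=1), then q=2, then (j=0), then q=4, then (k=2), then q=6, then (j=0), then q=8, then returns 4. g: t=-2, then (not (((z * x) == max(-2, z)) and (not ((y * x) >= min(z, x))))) is true, then x=2, then q=0, then (k=1), then q=2, then (j=0), then q=4, then (k=2), then q=6, then (j=0), then q=8, then returns 4. Both give 4.
An exhaustive pass over the 384 declared inputs shows identical outputs.
verdict: equivalent


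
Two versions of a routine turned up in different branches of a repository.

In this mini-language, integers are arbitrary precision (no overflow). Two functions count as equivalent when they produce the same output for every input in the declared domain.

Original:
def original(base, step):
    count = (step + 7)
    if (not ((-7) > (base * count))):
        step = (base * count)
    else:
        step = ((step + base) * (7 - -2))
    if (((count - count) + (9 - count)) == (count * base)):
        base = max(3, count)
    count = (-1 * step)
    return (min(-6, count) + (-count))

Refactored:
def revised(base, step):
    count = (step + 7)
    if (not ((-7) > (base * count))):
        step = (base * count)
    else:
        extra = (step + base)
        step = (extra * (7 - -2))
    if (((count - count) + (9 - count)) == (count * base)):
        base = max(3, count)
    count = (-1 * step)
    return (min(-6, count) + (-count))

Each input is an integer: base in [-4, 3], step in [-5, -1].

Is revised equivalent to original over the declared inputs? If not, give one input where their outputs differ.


The two versions differ — the changes include statement counts differ, local variable names differ.
Tracing base=3, step=-2: original: count := 5 | (not ((-7) > (base * count))): true | step := 15 | (((count - count) + (9 - count)) == (count * base)): false | count := -15 | result 0 | revised: count := 5 | (not ((-7) > (base * count))): true | step := 15 | (((count - count) + (9 - count)) == (count * base)): false | count := -15 | result 0 — matching result 0.
Sweeping the whole domain (40 inputs) finds no disagreement.
verdict: equivalent


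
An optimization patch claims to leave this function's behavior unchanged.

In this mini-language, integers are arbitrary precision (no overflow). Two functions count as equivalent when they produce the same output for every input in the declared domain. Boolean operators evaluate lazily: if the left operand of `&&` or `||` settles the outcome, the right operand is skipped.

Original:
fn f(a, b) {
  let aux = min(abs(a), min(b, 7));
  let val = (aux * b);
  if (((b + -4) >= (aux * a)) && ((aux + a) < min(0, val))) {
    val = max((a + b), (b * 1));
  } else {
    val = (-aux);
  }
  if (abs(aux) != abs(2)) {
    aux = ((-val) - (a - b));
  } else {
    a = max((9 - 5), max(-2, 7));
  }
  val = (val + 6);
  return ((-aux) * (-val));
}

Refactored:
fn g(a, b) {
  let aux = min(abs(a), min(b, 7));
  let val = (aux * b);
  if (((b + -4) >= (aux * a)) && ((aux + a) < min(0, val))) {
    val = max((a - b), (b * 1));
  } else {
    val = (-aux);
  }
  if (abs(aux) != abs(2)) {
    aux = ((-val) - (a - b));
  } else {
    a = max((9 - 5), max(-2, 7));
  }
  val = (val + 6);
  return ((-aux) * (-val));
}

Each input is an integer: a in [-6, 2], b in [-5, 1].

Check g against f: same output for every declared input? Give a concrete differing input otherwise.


These are not equivalent — on a=2, b=-5 the outputs split (-12 vs -182).
f: aux=-5, then val=25, then (((b + -4) >= (aux * a)) && ((aux + a) < min(0, val))) is true, then val=-3, then (abs(aux) != abs(2)) is true, then aux=-4, then val=3, then returns -12
g: aux=-5, then val=25, then (((b + -4) >= (aux * a)) && ((aux + a) < min(0, val))) is true, then val=7, then (abs(aux) != abs(2)) is true, then aux=-14, then val=13, then returns -182
verdict: not equivalent; witness: a=2, b=-5


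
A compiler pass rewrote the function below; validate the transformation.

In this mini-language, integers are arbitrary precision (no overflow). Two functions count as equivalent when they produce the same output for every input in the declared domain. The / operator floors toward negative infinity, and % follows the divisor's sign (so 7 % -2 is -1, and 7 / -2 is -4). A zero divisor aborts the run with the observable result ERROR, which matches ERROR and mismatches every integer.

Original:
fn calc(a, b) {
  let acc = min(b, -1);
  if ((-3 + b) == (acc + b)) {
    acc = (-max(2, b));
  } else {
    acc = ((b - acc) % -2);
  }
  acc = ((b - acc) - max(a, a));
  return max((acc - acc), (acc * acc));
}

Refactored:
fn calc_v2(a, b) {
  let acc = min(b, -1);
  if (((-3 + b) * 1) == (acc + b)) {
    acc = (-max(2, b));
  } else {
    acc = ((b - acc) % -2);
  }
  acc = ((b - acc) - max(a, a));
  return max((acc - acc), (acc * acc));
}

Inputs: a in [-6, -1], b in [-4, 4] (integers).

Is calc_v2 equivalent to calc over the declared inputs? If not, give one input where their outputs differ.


The two versions differ — the changes include constant usage differs, plus arithmetic usage differs.
One worked example (a=-4, b=-2) — calc: acc=-2, then ((-3 + b) == (acc + b)) is false, then acc=0, then acc=2, then returns 4; calc_v2: acc=-2, then (((-3 + b) * 1) == (acc + b)) is false, then acc=0, then acc=2, then returns 4; agreement on 4.
An exhaustive pass over the 54 declared inputs shows identical outputs.
verdict: equivalent


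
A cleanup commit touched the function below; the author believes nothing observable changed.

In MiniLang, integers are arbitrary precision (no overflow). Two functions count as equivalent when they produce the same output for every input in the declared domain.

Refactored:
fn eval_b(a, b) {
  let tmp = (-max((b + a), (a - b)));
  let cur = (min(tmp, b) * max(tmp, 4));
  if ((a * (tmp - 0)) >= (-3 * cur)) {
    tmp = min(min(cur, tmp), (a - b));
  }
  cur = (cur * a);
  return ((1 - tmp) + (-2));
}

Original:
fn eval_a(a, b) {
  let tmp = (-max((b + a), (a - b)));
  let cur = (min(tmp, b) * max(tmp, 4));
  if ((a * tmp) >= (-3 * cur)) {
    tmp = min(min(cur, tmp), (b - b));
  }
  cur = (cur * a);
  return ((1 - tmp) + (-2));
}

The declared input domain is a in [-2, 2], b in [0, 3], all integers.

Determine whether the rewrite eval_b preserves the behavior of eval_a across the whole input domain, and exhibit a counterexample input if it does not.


Consider the input a=-2, b=1.
eval_a: tmp becomes 1; next cur becomes 4; next ((a * tmp) >= (-3 * cur)) evaluates to true; next tmp becomes 0; next cur becomes -8; next final value -1
eval_b: tmp becomes 1; next cur becomes 4; next ((a * (tmp - 0)) >= (-3 * cur)) evaluates to true; next tmp becomes -3; next cur becomes -8; next final value 2
-1 vs 2 — the two versions disagree here.
verdict: not equivalent; witness: a=-2, b=1


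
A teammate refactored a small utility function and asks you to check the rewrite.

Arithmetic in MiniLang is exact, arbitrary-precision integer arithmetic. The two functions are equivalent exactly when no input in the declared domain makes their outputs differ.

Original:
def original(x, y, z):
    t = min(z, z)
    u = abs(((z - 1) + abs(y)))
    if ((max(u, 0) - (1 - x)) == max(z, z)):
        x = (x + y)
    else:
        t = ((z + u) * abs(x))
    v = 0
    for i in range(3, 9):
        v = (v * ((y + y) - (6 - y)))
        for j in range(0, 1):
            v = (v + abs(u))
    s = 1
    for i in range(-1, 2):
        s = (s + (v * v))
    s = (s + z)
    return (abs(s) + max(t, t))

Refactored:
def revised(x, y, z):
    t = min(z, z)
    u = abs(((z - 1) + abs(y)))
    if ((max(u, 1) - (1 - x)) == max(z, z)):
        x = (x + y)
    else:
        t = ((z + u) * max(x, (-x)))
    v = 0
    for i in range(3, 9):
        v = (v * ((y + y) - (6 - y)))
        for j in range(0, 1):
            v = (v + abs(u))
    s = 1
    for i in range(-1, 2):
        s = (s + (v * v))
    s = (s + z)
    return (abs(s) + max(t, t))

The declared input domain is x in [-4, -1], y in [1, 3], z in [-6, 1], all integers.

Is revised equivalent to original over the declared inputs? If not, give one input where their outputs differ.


x=-2, y=3, z=-2 yields -3 from original but -1 from revised.
verdict: not equivalent; witness: x=-2, y=3, z=-2


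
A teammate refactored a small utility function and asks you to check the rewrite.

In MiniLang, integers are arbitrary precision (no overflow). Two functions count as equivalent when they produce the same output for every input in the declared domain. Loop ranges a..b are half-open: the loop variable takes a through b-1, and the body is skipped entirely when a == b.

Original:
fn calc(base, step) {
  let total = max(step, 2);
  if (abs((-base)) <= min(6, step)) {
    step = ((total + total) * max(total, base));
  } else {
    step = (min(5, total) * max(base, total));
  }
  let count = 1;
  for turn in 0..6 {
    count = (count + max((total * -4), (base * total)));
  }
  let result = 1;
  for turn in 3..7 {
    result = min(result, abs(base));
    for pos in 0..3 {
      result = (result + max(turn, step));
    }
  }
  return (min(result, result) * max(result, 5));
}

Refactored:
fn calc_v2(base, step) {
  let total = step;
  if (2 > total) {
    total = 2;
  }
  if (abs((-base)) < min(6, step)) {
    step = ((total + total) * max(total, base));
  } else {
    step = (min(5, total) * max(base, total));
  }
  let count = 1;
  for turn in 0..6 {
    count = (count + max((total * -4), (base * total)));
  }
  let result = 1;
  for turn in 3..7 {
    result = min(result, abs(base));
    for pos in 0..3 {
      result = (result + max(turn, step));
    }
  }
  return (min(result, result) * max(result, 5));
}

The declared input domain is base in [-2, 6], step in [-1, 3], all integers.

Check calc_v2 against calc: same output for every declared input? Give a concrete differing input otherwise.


There is a counterexample at base=-2, step=2: 676 on one side, 400 on the other.
calc: total = 2; (abs((-base)) <= min(6, step)) -> true; step = 8; count = 1; [turn=0]; count = -3; [turn=1]; count = -7; [turn=2]; count = -11; [turn=3]; count = -15; [turn=4]; count = -19; [turn=5]; count = -23; result = 1; [turn=3]; result = 1; [pos=0]; result = 9; [pos=1]; result = 17; [pos=2]; result = 25; [turn=4]; result = 2; [pos=0]; result = 10; [pos=1]; result = 18; [pos=2]; result = 26; [turn=5]; result = 2; [pos=0]; result = 10; [pos=1]; result = 18; [pos=2]; result = 26; [turn=6]; result = 2; [pos=0]; result = 10; [pos=1]; result = 18; [pos=2]; result = 26; return 676
calc_v2: total = 2; (2 > total) -> false; (abs((-base)) < min(6, step)) -> false; step = 4; count = 1; [turn=0]; count = -3; [turn=1]; count = -7; [turn=2]; count = -11; [turn=3]; count = -15; [turn=4]; count = -19; [turn=5]; count = -23; result = 1; [turn=3]; result = 1; [pos=0]; result = 5; [pos=1]; result = 9; [pos=2]; result = 13; [turn=4]; result = 2; [pos=0]; result = 6; [pos=1]; result = 10; [pos=2]; result = 14; [turn=5]; result = 2; [pos=0]; result = 7; [pos=1]; result = 12; [pos=2]; result = 17; [turn=6]; result = 2; [pos=0]; result = 8; [pos=1]; result = 14; [pos=2]; result = 20; return 400
verdict: not equivalent; witness: base=-2, step=2


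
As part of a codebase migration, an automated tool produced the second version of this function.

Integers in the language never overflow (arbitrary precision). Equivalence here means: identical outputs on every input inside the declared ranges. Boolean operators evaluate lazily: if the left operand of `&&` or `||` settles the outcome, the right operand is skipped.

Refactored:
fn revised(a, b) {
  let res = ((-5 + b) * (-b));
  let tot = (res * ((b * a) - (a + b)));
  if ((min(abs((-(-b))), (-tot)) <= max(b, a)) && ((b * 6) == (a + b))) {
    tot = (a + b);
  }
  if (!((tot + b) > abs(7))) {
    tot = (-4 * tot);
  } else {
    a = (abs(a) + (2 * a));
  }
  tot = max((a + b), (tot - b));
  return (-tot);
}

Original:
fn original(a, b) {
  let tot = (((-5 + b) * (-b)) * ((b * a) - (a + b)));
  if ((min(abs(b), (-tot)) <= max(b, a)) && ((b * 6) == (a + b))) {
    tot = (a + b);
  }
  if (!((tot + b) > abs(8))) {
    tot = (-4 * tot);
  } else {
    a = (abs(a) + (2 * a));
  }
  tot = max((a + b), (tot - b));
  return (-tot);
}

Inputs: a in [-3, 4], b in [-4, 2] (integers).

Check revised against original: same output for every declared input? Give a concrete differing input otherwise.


a=3, b=2 yields -5 from original but -11 from revised.
verdict: not equivalent; witness: a=3, b=2


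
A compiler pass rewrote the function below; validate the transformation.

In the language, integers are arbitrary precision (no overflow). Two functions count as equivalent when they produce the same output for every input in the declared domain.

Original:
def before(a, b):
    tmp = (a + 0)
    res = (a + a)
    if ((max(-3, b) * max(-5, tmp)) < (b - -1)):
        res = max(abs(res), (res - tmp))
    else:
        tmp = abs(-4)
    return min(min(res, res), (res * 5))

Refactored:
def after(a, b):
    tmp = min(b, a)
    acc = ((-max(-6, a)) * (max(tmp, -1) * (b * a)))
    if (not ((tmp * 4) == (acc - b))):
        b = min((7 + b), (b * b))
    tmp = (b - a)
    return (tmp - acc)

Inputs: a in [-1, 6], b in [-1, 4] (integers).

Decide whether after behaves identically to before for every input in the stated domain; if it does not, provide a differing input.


Try a=-1, b=-1.
before: tmp := -1 | res := -2 | ((max(-3, b) * max(-5, tmp)) < (b - -1)): false | tmp := 4 | result -10
after: tmp := -1 | acc := -1 | (not ((tmp * 4) == (acc - b))): true | b := 1 | tmp := 2 | result 3
-10 and 3 differ, so these are not the same function on this domain.
verdict: not equivalent; witness: a=-1, b=-1


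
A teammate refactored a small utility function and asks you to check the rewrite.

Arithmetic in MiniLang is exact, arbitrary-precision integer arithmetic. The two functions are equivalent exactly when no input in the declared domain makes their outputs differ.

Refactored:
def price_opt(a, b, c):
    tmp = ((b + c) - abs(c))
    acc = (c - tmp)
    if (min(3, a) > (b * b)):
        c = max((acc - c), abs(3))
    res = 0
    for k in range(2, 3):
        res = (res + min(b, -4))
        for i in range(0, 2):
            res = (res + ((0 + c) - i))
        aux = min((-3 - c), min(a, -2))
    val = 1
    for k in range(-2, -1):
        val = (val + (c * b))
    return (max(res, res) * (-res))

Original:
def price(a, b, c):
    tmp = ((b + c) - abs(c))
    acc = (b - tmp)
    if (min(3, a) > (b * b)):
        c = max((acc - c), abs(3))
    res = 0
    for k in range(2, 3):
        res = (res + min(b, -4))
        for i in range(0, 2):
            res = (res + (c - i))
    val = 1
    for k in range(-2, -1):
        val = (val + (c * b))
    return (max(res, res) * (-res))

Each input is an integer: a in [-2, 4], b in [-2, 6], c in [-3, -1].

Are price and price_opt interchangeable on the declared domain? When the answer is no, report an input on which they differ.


The rewrite breaks on a=1, b=0, c=-3, where the results are -169 and -49.
price: tmp becomes -6; next acc becomes 6; next (min(3, a) > (b * b)) evaluates to true; next c becomes 9; next res becomes 0; next at k=2:; next res becomes -4; next at i=0:; next res becomes 5; next at i=1:; next res becomes 13; next val becomes 1; next at k=-2:; next val becomes 1; next final value -169
price_opt: tmp becomes -6; next acc becomes 3; next (min(3, a) > (b * b)) evaluates to true; next c becomes 6; next res becomes 0; next at k=2:; next res becomes -4; next at i=0:; next res becomes 2; next at i=1:; next res becomes 7; next aux becomes -9; next val becomes 1; next at k=-2:; next val becomes 1; next final value -49
verdict: not equivalent; witness: a=1, b=0, c=-3


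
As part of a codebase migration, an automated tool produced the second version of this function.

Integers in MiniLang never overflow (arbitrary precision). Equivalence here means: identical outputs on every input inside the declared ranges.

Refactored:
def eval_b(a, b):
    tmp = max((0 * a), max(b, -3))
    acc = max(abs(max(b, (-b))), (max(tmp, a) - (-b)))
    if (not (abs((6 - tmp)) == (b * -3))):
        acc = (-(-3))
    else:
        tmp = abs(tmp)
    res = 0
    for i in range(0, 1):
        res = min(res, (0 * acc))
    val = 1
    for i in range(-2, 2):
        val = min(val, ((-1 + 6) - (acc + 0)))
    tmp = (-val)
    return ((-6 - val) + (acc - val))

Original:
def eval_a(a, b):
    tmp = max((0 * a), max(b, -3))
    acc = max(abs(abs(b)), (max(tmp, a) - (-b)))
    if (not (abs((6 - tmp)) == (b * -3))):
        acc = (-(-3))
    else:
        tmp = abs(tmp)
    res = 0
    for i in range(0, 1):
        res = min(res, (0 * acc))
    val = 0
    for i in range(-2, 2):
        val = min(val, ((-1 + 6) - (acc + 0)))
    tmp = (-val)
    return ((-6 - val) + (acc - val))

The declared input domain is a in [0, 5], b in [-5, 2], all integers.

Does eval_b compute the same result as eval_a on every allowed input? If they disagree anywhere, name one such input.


There is a counterexample at a=0, b=-5: -3 on one side, -5 on the other.
eval_a: tmp becomes 0; next acc becomes 5; next (not (abs((6 - tmp)) == (b * -3))) evaluates to true; next acc becomes 3; next res becomes 0; next at i=0:; next res becomes 0; next val becomes 0; next at i=-2:; next val becomes 0; next at i=-1:; next val becomes 0; next at i=0:; next val becomes 0; next at i=1:; next val becomes 0; next tmp becomes 0; next final value -3
eval_b: tmp becomes 0; next acc becomes 5; next (not (abs((6 - tmp)) == (b * -3))) evaluates to true; next acc becomes 3; next res becomes 0; next at i=0:; next res becomes 0; next val becomes 1; next at i=-2:; next val becomes 1; next at i=-1:; next val becomes 1; next at i=0:; next val becomes 1; next at i=1:; next val becomes 1; next tmp becomes -1; next final value -5
verdict: not equivalent; witness: a=0, b=-5


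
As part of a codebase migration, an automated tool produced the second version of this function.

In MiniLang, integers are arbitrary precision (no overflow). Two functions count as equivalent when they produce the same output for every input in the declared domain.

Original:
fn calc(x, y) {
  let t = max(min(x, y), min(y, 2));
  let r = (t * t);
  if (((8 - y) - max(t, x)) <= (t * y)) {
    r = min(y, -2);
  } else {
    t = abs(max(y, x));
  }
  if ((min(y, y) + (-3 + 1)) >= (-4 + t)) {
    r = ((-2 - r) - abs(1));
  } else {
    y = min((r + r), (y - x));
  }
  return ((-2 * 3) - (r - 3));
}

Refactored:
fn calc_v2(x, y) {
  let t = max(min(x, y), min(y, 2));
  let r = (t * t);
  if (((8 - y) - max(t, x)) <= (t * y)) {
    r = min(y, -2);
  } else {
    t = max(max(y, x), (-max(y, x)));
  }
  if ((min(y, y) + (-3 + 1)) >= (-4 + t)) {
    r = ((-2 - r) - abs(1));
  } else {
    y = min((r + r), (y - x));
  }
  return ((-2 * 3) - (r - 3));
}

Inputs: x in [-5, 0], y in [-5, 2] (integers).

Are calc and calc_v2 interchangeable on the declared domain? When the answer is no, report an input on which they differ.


The two versions differ — the changes include min/max/abs usage differs.
One worked example (x=-5, y=-4) — calc: t = -4; r = 16; (((8 - y) - max(t, x)) <= (t * y)) -> true; r = -4; ((min(y, y) + (-3 + 1)) >= (-4 + t)) -> true; r = 1; return -4; calc_v2: t = -4; r = 16; (((8 - y) - max(t, x)) <= (t * y)) -> true; r = -4; ((min(y, y) + (-3 + 1)) >= (-4 + t)) -> true; r = 1; return -4; agreement on -4.
Every one of the 48 inputs gives matching results.
verdict: equivalent


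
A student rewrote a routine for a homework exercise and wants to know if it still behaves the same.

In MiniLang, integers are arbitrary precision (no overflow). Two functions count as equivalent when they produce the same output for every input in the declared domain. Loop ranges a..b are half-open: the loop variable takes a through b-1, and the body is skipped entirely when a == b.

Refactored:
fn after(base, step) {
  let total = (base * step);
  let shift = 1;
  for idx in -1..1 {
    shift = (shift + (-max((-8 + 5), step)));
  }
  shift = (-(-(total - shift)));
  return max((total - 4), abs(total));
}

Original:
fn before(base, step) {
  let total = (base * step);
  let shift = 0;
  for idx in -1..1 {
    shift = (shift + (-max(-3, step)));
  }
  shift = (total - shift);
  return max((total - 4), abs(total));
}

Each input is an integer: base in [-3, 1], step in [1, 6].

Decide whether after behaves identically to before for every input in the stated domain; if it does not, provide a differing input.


Equivalent. Although `0` became `1`, no input in the stated domain can expose it.
Sweeping the whole domain (30 inputs) finds no disagreement.
Spot check at base=-2, step=2 — before: total becomes -4; next shift becomes 0; next at idx=-1:; next shift becomes -2; next at idx=0:; next shift becomes -4; next shift becomes 0; next final value 4. after: total becomes -4; next shift becomes 1; next at idx=-1:; next shift becomes -1; next at idx=0:; next shift becomes -3; next shift becomes -1; next final value 4. Both give 4.
verdict: equivalent


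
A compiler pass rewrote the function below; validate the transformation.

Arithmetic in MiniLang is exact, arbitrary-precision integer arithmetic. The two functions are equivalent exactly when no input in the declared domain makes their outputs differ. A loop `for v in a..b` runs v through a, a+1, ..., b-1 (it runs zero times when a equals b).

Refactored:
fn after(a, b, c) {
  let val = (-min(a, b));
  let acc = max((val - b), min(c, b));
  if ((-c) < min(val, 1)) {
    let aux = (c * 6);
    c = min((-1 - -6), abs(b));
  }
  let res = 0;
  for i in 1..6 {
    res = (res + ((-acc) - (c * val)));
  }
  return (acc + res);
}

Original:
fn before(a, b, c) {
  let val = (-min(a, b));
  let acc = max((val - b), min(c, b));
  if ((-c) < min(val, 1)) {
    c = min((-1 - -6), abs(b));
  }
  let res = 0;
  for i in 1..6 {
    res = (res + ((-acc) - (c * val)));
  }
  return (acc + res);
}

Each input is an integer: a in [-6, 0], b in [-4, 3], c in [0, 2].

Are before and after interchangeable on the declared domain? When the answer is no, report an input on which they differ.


Equivalent — the differences include statement counts differ, and arithmetic usage differs, and local variable names differ, and constant usage differs, yet no declared input distinguishes the two.
Spot check at a=-4, b=3, c=0 — before: val = 4; acc = 1; ((-c) < min(val, 1)) -> true; c = 3; res = 0; [i=1]; res = -13; [i=2]; res = -26; [i=3]; res = -39; [i=4]; res = -52; [i=5]; res = -65; return -64. after: val = 4; acc = 1; ((-c) < min(val, 1)) -> true; aux = 0; c = 3; res = 0; [i=1]; res = -13; [i=2]; res = -26; [i=3]; res = -39; [i=4]; res = -52; [i=5]; res = -65; return -64. Both give -64.
Every one of the 168 inputs gives matching results.
verdict: equivalent


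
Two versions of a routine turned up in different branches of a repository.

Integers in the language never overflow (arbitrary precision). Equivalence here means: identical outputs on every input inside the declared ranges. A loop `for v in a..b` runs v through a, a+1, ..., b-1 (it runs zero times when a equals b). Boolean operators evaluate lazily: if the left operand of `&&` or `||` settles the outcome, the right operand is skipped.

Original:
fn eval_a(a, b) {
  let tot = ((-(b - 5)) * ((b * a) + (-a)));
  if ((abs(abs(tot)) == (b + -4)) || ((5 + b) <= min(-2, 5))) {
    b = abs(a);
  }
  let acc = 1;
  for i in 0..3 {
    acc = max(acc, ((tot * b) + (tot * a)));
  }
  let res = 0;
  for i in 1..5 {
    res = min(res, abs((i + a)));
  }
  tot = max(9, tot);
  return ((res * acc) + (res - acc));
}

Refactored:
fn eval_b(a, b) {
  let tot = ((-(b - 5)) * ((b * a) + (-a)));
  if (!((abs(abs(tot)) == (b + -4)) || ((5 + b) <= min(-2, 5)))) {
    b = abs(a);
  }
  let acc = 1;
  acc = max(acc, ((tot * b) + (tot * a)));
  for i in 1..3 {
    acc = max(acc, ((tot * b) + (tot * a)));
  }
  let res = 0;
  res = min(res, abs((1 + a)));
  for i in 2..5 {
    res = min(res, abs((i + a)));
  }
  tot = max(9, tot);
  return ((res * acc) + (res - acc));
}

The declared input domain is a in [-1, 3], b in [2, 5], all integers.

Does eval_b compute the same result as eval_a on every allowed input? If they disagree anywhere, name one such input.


Consider the input a=1, b=2.
eval_a: tot := 3 | ((abs(abs(tot)) == (b + -4)) || ((5 + b) <= min(-2, 5))): false | acc := 1 | iter i=0: | acc := 9 | iter i=1: | acc := 9 | iter i=2: | acc := 9 | res := 0 | iter i=1: | res := 0 | iter i=2: | res := 0 | iter i=3: | res := 0 | iter i=4: | res := 0 | tot := 9 | result -9
eval_b: tot := 3 | (!((abs(abs(tot)) == (b + -4)) || ((5 + b) <= min(-2, 5)))): true | b := 1 | acc := 1 | acc := 6 | iter i=1: | acc := 6 | iter i=2: | acc := 6 | res := 0 | res := 0 | iter i=2: | res := 0 | iter i=3: | res := 0 | iter i=4: | res := 0 | tot := 9 | result -6
-9 and -6 differ, so these are not the same function on this domain.
verdict: not equivalent; witness: a=1, b=2


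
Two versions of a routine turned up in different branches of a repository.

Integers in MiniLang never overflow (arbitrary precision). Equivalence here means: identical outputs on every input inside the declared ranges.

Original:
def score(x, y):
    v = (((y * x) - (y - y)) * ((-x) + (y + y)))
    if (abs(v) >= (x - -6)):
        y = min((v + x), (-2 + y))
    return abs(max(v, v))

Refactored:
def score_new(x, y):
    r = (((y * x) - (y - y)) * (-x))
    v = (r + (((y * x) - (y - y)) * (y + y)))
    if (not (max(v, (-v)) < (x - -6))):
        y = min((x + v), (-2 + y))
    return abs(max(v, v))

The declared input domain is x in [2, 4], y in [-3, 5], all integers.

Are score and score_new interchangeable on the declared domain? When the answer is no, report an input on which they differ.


Behavior is preserved: although statement counts differ, and boolean connective usage differs, and min/max/abs usage differs, and local variable names differ, and comparison usage differs, and arithmetic usage differs, the outputs never diverge.
One worked example (x=3, y=2) — score: v becomes 6; next (abs(v) >= (x - -6)) evaluates to false; next final value 6; score_new: r becomes -18; next v becomes 6; next (not (max(v, (-v)) < (x - -6))) evaluates to false; next final value 6; agreement on 6.
Every one of the 27 inputs gives matching results.
verdict: equivalent


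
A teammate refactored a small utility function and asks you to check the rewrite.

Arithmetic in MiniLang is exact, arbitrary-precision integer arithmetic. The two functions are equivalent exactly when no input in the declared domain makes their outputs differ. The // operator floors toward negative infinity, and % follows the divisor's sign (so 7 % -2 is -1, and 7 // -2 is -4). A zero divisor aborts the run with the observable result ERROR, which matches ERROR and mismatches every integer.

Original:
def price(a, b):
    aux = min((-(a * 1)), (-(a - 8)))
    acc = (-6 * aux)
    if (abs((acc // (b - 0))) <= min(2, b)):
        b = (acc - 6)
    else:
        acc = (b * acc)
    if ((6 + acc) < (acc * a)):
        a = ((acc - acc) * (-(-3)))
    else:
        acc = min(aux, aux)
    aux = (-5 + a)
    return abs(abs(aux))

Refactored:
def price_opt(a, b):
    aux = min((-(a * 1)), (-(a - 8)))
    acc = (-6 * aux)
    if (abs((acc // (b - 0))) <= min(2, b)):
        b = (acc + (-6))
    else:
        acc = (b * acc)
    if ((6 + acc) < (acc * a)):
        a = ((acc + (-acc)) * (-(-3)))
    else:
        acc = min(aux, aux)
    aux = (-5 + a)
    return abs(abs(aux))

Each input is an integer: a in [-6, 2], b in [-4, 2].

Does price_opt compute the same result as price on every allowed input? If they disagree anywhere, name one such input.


The two are interchangeable: arithmetic usage differs, and every declared input agrees.
One worked example (a=0, b=-4) — price: aux becomes 0; next acc becomes 0; next (abs((acc // (b - 0))) <= min(2, b)) evaluates to false; next acc becomes 0; next ((6 + acc) < (acc * a)) evaluates to false; next acc becomes 0; next aux becomes -5; next final value 5; price_opt: aux becomes 0; next acc becomes 0; next (abs((acc // (b - 0))) <= min(2, b)) evaluates to false; next acc becomes 0; next ((6 + acc) < (acc * a)) evaluates to false; next acc becomes 0; next aux becomes -5; next final value 5; agreement on 5.
Across all 63 domain points the two functions coincide.
verdict: equivalent


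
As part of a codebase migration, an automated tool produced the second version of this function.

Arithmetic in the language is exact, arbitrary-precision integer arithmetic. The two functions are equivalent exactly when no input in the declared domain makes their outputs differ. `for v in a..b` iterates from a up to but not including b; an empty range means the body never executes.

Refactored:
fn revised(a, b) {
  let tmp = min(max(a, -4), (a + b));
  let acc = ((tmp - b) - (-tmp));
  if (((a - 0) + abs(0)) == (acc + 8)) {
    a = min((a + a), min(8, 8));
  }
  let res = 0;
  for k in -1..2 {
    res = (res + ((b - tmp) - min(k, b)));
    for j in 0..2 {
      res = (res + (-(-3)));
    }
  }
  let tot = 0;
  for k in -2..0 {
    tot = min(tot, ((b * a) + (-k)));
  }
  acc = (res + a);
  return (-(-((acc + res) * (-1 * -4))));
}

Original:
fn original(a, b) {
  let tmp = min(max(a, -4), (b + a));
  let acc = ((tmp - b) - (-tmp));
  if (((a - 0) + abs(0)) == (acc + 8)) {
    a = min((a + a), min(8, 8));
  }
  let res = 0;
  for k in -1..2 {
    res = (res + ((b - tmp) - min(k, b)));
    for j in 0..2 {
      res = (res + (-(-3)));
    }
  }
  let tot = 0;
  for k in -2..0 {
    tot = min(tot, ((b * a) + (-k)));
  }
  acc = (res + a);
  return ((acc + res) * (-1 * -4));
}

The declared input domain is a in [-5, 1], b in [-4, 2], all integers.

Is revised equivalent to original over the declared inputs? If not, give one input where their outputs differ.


Although same computation, different form, 49/49 inputs agree.
verdict: equivalent


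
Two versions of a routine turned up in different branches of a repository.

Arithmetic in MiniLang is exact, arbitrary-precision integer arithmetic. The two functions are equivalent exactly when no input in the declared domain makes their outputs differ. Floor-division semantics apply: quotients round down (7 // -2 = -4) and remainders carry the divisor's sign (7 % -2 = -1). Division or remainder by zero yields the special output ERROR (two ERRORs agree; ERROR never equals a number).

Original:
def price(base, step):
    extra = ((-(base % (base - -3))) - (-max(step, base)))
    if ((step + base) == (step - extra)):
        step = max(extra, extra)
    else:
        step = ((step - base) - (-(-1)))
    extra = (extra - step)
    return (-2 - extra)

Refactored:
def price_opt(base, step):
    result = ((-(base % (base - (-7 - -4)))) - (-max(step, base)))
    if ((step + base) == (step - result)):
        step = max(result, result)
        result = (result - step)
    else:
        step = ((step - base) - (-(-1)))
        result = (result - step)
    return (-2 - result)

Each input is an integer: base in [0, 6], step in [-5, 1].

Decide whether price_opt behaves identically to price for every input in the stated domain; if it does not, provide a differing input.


Equivalent — the differences include statement counts differ; also arithmetic usage differs; also local variable names differ; also constant usage differs, yet no declared input distinguishes the two.
As a probe, take base=4, step=-1: price runs extra = 0; ((step + base) == (step - extra)) -> false; step = -6; extra = 6; return -8; price_opt runs result = 0; ((step + base) == (step - result)) -> false; step = -6; result = 6; return -8; both end at -8.
Every one of the 49 inputs gives matching results.
verdict: equivalent


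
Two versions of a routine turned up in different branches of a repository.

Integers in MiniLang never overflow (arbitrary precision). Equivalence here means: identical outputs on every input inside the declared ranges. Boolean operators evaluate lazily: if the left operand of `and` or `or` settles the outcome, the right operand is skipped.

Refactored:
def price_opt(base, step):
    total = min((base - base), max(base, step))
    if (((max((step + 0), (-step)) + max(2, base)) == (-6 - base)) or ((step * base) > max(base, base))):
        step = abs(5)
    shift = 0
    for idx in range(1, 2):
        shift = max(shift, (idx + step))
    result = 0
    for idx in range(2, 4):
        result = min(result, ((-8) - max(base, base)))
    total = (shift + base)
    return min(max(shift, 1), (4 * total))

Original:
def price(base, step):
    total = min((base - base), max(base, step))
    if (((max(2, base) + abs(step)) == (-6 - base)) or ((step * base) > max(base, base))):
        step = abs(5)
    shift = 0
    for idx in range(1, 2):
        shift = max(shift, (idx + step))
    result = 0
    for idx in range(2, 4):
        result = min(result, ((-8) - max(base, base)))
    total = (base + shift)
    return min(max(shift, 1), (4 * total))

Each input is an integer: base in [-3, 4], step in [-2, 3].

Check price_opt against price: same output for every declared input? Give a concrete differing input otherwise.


Comparing the listings, the differences include: arithmetic usage differs, and constant usage differs, and min/max/abs usage differs.
Spot check at base=-1, step=2 — price: total=0, then (((max(2, base) + abs(step)) == (-6 - base)) or ((step * base) > max(base, base))) is false, then shift=0, then (idx=1), then shift=3, then result=0, then (idx=2), then result=-7, then (idx=3), then result=-7, then total=2, then returns 3. price_opt: total=0, then (((max((step + 0), (-step)) + max(2, base)) == (-6 - base)) or ((step * base) > max(base, base))) is false, then shift=0, then (idx=1), then shift=3, then result=0, then (idx=2), then result=-7, then (idx=3), then result=-7, then total=2, then returns 3. Both give 3.
Sweeping the whole domain (48 inputs) finds no disagreement.
verdict: equivalent
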